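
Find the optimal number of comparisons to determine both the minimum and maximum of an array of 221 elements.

Naive approach: 440 comparisons (220 for max + 220 for min).
Optimal: Compare elements in pairs first (floor(n/2) = 110 comparisons), then find max among winners and min among losers (110 comparisons each).
Total: ceil(3n/2) - 2 = 330 comparisons. An adversary argument shows this is also a lower bound.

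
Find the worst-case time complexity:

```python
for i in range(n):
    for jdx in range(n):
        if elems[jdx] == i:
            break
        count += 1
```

Time complexity: O(n^2).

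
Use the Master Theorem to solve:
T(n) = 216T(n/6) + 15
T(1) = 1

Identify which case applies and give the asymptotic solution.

a=216, b=6, f(n)=15.
log_6(216) = 3 > 0.
Since f(n) = O(n^0) is polynomially smaller than n^3, Case 1 applies.
T(n) = Theta(n^3).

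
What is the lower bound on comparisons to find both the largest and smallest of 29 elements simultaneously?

Pair elements first (floor(29/2) comparisons), then find max among winners and min among losers. Total: ceil(3*29/2) - 2 = 42 comparisons.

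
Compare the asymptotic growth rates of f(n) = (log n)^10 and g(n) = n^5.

g(n) = n^5 grows faster: any positive polynomial dominates any polylog.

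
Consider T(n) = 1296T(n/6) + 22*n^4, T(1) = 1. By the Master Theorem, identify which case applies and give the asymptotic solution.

a=1296, b=6, f(n)=22*n^4.
log_6(1296) = 4, so n^(log_b(a)) = n^4.
f(n) = Theta(n^4), so Case 2 applies.
T(n) = Theta(n^4 log n).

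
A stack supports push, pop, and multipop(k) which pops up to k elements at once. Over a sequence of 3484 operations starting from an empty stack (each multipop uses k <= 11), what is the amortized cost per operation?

Each element is pushed exactly once and popped at most once (whether by pop or as part of a multipop). So the total number of individual pops over the whole sequence is at most the number of pushes, which is at most 3484. Total work <= 2 * 3484, hence O(1) amortized per operation.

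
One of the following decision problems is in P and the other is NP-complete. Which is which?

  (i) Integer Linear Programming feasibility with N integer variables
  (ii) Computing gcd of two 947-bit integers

(i) is NP-complete: ILP feasibility is NP-complete (LP relaxation is in P).
(ii) is P: the Euclidean algorithm runs in polynomial time in the bit-length.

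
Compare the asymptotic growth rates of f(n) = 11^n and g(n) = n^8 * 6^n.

f(n) = 11^n grows faster: 11^n / (n^8 6^n) = (11/6)^n / n^8 -> infinity since 11/6 > 1.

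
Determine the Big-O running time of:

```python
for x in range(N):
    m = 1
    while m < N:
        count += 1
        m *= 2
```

Time complexity: O(n log n).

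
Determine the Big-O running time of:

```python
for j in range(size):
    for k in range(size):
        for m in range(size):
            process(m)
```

Time complexity: O(n^3).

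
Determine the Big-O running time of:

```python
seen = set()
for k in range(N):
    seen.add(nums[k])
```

Time complexity: O(n).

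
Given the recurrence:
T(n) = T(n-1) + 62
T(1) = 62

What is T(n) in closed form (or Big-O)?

Unrolling: T(n) = T(n-1) + 62 = T(n-2) + 2*62 = ... = T(1) + (n-1)*62 = 62 + (n-1)*62 = 62n.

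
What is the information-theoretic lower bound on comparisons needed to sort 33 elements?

There are 33! = 8683317618811886495518194401280000000 possible orderings. Each comparison gives 1 bit. We need at least ceil(log_2(8683317618811886495518194401280000000)) = 123 comparisons.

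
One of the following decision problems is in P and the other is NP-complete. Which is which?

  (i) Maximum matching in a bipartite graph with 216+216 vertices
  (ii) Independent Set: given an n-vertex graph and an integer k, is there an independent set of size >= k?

(i) is P: Hopcroft-Karp runs in O(E sqrt(V)).
(ii) is NP-complete: complement of Clique (with k part of the input).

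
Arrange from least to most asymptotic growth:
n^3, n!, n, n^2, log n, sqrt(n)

Ordered by growth rate: log n < sqrt(n) < n < n^2 < n^3 < n!.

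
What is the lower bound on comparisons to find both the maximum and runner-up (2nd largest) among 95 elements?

Lower bound: finding the max needs 95-1 comparisons. By an adversary weight-doubling argument, the maximum element must personally win at least ceil(log_2(95)) = 7 comparisons in any correct algorithm. The 2nd largest is among those 7 direct losers, and distinguishing it requires 7-1 more comparisons. Total >= 95-1 + 7-1 = 100. A balanced tournament achieves this bound exactly.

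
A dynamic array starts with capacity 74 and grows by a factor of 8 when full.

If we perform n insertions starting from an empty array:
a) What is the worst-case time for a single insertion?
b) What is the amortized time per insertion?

(a) Worst-case single insertion: O(n) -- when the array is full at capacity c, the resize copies all c elements, and c can be Theta(n).
(b) Resizes happen at sizes 74, 592, 4736, ... Total copy cost for n insertions: 74 + 592 + ... = O(n) (geometric series with ratio 1/8). Amortized cost per insertion: O(n)/n = O(1).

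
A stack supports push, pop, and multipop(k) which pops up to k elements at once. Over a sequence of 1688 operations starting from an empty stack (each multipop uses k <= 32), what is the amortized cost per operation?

Each element is pushed exactly once and popped at most once (whether by pop or as part of a multipop). So the total number of individual pops over the whole sequence is at most the number of pushes, which is at most 1688. Total work <= 2 * 1688, hence O(1) amortized per operation.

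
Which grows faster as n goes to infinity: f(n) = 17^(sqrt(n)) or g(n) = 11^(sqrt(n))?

f(n) = 17^(sqrt(n)) grows faster: ratio is (17/11)^(sqrt(n)) -> infinity since 17/11 > 1.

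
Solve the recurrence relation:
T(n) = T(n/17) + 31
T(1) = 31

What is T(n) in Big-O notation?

Each step divides n by 17 and adds 31. After log_17(n) steps, T(n) = O(log n).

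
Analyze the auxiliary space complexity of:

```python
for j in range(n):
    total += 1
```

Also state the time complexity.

Space complexity: O(1).
Only a constant amount of auxiliary storage is used; nothing grows with n.
Time complexity: O(n).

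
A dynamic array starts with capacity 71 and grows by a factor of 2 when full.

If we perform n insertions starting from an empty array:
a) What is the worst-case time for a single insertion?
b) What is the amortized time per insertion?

(a) Worst-case single insertion: O(n) -- when the array is full at capacity c, the resize copies all c elements, and c can be Theta(n).
(b) Resizes happen at sizes 71, 142, 284, ... Total copy cost for n insertions: 71 + 142 + ... = O(n) (geometric series with ratio 1/2). Amortized cost per insertion: O(n)/n = O(1).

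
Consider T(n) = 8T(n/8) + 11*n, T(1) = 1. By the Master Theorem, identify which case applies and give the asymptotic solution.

a=8, b=8, f(n)=11*n.
log_8(8) = 1, so n^(log_b(a)) = n.
f(n) = Theta(n), so Case 2 applies.
T(n) = Theta(n log n).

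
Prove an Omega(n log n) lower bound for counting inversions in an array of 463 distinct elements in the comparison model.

Decision-tree argument: at any leaf, the comparisons made (with transitivity) must totally order all 463 elements -- otherwise some pair (i,j) is unordered, and an adversary can present two inputs agreeing on every comparison made but with that pair flipped, changing the inversion count by 1, so the leaf's output is wrong on one of them. Hence the tree has >= 463! leaves and height >= log_2(463!) = Omega(n log n). Modified merge sort achieves O(n log n).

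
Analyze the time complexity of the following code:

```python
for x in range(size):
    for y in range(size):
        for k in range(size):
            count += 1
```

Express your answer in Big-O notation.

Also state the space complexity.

Time complexity: O(n^3).
Space complexity: O(1).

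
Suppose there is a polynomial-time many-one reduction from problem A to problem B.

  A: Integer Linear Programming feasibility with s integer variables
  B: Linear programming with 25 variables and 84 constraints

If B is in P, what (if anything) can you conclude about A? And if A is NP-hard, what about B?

A poly-time reduction A <=_p B means any A-instance can be transformed to a B-instance in poly time.
If B is in P: compose the reduction with B's poly-time algorithm to solve A in poly time, so A is in P.
If A is NP-hard: every NP problem reduces to A, which reduces to B; composing reductions, every NP problem reduces to B, so B is NP-hard.
(Here in fact A is NP-complete and B is in P, so no such reduction is known -- its existence would imply P = NP; the analysis concerns only what the assumed reduction would or would not let you conclude.)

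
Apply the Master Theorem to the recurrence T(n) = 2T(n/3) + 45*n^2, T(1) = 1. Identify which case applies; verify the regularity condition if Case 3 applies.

a=2, b=3, f(n)=45*n^2.
log_3(2) = 0.6309 < 2.
f(n) = Omega(n^(0.6309+epsilon)) for some epsilon > 0, so Case 3 is the candidate.
Regularity: a*f(n/b) = 2*45*(n/3)^2 = (2/9)*45*n^2 <= c*f(n) with c = 2/9 < 1. Satisfied.
Case 3: T(n) = Theta(n^2).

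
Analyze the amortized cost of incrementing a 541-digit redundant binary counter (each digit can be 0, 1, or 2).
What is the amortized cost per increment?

A redundant counter on 541 digits allows digit values 0, 1, 2. Increment adds 1 to the least significant digit and carries any 2 to a 0 plus +1 on the next digit. With potential Phi = (number of 2-digits), each increment does O(1) actual work plus a chain of carries, each of which decreases Phi by 1. Amortized O(1).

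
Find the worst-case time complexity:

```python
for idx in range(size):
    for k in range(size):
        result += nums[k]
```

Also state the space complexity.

Time complexity: O(n^2).
Space complexity: O(1).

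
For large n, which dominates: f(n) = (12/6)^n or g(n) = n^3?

f(n) = (12/6)^n grows faster: (12/6)^n is exponential with base 12/6 > 1, dominating every polynomial.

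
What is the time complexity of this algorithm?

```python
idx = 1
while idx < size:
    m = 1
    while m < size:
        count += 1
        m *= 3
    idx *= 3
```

Time complexity: O(log^2 n).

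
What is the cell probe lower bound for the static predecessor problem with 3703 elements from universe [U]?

The Patrascu-Thorup lower bound shows any data structure on n = 3703 elements using O(n * polylog(n)) space requires Omega(log log U) query time. van Emde Boas trees achieve O(log log U) with O(U) space.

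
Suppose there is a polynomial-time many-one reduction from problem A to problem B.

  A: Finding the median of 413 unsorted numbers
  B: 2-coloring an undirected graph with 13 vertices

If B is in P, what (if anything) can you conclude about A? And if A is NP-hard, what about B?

A poly-time reduction A <=_p B means any A-instance can be transformed to a B-instance in poly time.
If B is in P: compose the reduction with B's poly-time algorithm to solve A in poly time, so A is in P.
If A is NP-hard: every NP problem reduces to A, which reduces to B; composing reductions, every NP problem reduces to B, so B is NP-hard.
(Here in fact A is P and B is P.)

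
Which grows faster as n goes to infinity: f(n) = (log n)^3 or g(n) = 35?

f(n) = (log n)^3 grows faster: any unbounded function dominates a constant.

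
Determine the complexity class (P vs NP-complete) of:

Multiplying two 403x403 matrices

This problem is in P: the schoolbook algorithm runs in O(n^3).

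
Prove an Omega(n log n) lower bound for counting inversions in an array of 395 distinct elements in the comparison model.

Decision-tree argument: at any leaf, the comparisons made (with transitivity) must totally order all 395 elements -- otherwise some pair (i,j) is unordered, and an adversary can present two inputs agreeing on every comparison made but with that pair flipped, changing the inversion count by 1, so the leaf's output is wrong on one of them. Hence the tree has >= 395! leaves and height >= log_2(395!) = Omega(n log n). Modified merge sort achieves O(n log n).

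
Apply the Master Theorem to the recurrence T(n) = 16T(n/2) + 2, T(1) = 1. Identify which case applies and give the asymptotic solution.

a=16, b=2, f(n)=2.
log_2(16) = 4 > 0.
Since f(n) = O(n^0) is polynomially smaller than n^4, Case 1 applies.
T(n) = Theta(n^4).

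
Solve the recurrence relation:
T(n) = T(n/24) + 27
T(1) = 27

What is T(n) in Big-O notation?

Each step divides n by 24 and adds 27. After log_24(n) steps, T(n) = O(log n).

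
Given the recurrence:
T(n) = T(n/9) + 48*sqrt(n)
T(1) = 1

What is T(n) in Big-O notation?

Each level contributes sqrt(n/9^k). Geometric series with ratio 1/sqrt(9) < 1 sums to O(sqrt(n)).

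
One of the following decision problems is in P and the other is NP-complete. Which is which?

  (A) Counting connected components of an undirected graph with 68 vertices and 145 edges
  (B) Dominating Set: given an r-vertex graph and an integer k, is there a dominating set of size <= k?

(A) is P: BFS/DFS visits each vertex and edge once: O(V+E).
(B) is NP-complete: reduces from Set Cover (with k part of the input).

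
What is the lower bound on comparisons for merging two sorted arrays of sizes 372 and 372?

Adversary argument: with sizes 372 and 372 (differing by at most 1), interleave the two arrays so that every consecutive pair in the output comes from different inputs. Then each of the 743 adjacent output pairs must be directly compared, or the algorithm cannot determine their relative order. So 743 comparisons are necessary; standard merge achieves this.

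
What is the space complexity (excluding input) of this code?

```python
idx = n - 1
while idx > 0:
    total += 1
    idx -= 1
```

Space complexity: O(1).
Only a constant amount of auxiliary storage is used; nothing grows with n.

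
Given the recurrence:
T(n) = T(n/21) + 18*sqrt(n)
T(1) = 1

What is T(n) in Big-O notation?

Each level contributes sqrt(n/21^k). Geometric series with ratio 1/sqrt(21) < 1 sums to O(sqrt(n)).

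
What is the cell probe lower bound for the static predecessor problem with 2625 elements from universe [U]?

The Patrascu-Thorup lower bound shows any data structure on n = 2625 elements using O(n * polylog(n)) space requires Omega(log log U) query time. van Emde Boas trees achieve O(log log U) with O(U) space.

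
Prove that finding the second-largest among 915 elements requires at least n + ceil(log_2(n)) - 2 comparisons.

Lower bound (adversary): identifying the maximum requires 915-1 comparisons (each eliminates one candidate). Assign weight 1 to each element; on each comparison the adversary lets the heavier side win and gives it the loser's weight. The max ends with weight 915, but each comparison it wins at most doubles its weight, so the max must win >= ceil(log_2(915)) = 10 comparisons. The second-largest is one of those 10 direct losers to the max, and identifying which one is largest needs >= 10-1 further comparisons. Total >= 915-1 + 10-1 = 923.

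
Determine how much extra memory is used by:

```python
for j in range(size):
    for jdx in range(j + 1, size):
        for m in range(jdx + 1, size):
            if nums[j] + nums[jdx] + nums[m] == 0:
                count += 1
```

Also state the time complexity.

Space complexity: O(1).
Only a constant amount of auxiliary storage is used; nothing grows with n.
Time complexity: O(n^3).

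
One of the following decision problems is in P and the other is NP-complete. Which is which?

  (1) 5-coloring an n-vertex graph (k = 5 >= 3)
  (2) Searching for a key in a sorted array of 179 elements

(1) is NP-complete: graph k-coloring for k>=3 is NP-complete by reduction from 3-SAT.
(2) is P: binary search runs in O(log n).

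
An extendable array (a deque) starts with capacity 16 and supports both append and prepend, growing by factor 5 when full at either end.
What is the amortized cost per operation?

Growth at either end copies all elements; capacities form a geometric sequence with ratio 5, so total copy cost over n operations is O(n) (two geometric series). Amortized O(1).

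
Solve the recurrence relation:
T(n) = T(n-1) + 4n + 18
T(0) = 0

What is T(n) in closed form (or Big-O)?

Dominant term in sum is 4*sum(i, i=1..n) = 4*n*(n+1)/2 = O(n^2).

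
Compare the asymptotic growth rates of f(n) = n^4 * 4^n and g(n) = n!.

g(n) = n! grows faster: by Stirling n! ~ (n/e)^n sqrt(2*pi*n); (n/e)^n eventually dominates n^4 * 4^n.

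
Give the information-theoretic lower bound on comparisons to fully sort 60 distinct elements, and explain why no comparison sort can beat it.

A comparison sort is a binary decision tree whose leaves are the 60! = 8320987112741390144276341183223364380754172606361245952449277696409600000000000000 possible output permutations. A binary tree with L leaves has height >= ceil(log_2(L)). So any comparison sort needs >= ceil(log_2(60!)) = 273 comparisons in the worst case.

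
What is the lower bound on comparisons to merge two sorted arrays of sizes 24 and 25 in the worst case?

Adversary: with |24 - 25| <= 1 the inputs can be fully interleaved so that every adjacent pair in the merged output comes from different arrays. Then each of the 48 adjacent pairs must be directly compared, or the algorithm cannot determine their relative order. Standard merge meets this bound.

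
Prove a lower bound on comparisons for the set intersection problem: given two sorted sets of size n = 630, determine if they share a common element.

For two sorted arrays of size n = 630, any correct algorithm must examine Omega(n) elements. If fewer are examined, an adversary places a common element in an unexamined gap. A merge-based scan achieves O(n), so the bound is tight.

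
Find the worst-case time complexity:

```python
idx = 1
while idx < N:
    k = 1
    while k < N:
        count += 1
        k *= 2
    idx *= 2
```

Time complexity: O(log^2 n).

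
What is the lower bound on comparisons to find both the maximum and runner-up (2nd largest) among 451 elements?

Lower bound: finding the max needs 451-1 comparisons. By an adversary weight-doubling argument, the maximum element must personally win at least ceil(log_2(451)) = 9 comparisons in any correct algorithm. The 2nd largest is among those 9 direct losers, and distinguishing it requires 9-1 more comparisons. Total >= 451-1 + 9-1 = 458. A balanced tournament achieves this bound exactly.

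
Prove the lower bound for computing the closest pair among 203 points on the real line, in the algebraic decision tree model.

Reduction from element distinctness: given 203 reals, the closest-pair distance is 0 iff two are equal. Element distinctness has an Omega(n log n) lower bound in the algebraic decision tree model (Ben-Or). Therefore closest pair on a line also requires Omega(n log n). Sorting then a linear scan achieves this.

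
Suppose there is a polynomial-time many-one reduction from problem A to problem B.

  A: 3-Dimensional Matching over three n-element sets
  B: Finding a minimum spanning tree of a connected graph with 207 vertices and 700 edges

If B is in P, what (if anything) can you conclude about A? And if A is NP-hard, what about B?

A poly-time reduction A <=_p B means any A-instance can be transformed to a B-instance in poly time.
If B is in P: compose the reduction with B's poly-time algorithm to solve A in poly time, so A is in P.
If A is NP-hard: every NP problem reduces to A, which reduces to B; composing reductions, every NP problem reduces to B, so B is NP-hard.
(Here in fact A is NP-complete and B is in P, so no such reduction is known -- its existence would imply P = NP; the analysis concerns only what the assumed reduction would or would not let you conclude.)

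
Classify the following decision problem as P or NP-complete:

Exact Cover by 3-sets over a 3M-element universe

This problem is NP-complete: one of Karp's 21 NP-complete problems.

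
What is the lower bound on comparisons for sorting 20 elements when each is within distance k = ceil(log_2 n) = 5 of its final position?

Partition the 20 positions into floor(n/k) blocks of k = 5 consecutive positions; any permutation within a block keeps every element within k of its final position, so there are at least (k!)^(n/k) distinguishable inputs. Lower bound: log_2((k!)^(n/k)) = (n/k) * log_2(k!) = Theta(n log k); with k = ceil(log_2 n), this is Omega(n log log n).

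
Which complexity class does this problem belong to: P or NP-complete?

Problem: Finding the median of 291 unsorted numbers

This problem is in P: linear-time selection (median-of-medians) runs in O(n).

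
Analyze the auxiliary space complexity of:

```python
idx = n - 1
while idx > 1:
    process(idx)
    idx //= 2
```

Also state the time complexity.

Space complexity: O(1).
Only a constant amount of auxiliary storage is used; nothing grows with n.
Time complexity: O(log n).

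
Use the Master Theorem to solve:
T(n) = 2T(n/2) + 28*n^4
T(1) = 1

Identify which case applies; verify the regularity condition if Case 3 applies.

a=2, b=2, f(n)=28*n^4.
log_2(2) = 1 < 4.
f(n) = Omega(n^(1+epsilon)) for some epsilon > 0, so Case 3 is the candidate.
Regularity: a*f(n/b) = 2*28*(n/2)^4 = (2/16)*28*n^4 <= c*f(n) with c = 2/16 < 1. Satisfied.
Case 3: T(n) = Theta(n^4).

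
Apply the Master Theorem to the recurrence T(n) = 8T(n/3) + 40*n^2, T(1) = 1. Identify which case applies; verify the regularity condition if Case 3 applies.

a=8, b=3, f(n)=40*n^2.
log_3(8) = 1.893 < 2.
f(n) = Omega(n^(1.893+epsilon)) for some epsilon > 0, so Case 3 is the candidate.
Regularity: a*f(n/b) = 8*40*(n/3)^2 = (8/9)*40*n^2 <= c*f(n) with c = 8/9 < 1. Satisfied.
Case 3: T(n) = Theta(n^2).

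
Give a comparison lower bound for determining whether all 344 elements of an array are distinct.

In the algebraic decision-tree model, the YES region for element distinctness on 344 elements has 344! connected components (one per ordering). Ben-Or's theorem then gives a lower bound of Omega(log(n!)) = Omega(n log n).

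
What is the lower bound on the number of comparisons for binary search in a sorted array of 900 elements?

With 900 possible positions, we need at least ceil(log_2(900)) = 10 comparisons. Each comparison splits the remaining candidates by at most half.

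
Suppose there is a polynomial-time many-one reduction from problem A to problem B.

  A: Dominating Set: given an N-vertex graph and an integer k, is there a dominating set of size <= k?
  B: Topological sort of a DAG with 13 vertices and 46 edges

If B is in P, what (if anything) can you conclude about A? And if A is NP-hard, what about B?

A poly-time reduction A <=_p B means any A-instance can be transformed to a B-instance in poly time.
If B is in P: compose the reduction with B's poly-time algorithm to solve A in poly time, so A is in P.
If A is NP-hard: every NP problem reduces to A, which reduces to B; composing reductions, every NP problem reduces to B, so B is NP-hard.
(Here in fact A is NP-complete and B is in P, so no such reduction is known -- its existence would imply P = NP; the analysis concerns only what the assumed reduction would or would not let you conclude.)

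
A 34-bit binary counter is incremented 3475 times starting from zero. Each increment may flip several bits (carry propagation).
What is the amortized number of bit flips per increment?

Bit i flips on every 2^i-th increment, so over 3475 increments bit i flips floor(3475/2^i) times. Summing over i: total flips < 2 * 3475. Amortized: < 2 = O(1) per increment.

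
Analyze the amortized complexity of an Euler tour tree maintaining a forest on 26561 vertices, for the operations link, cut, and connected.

An Euler tour tree stores each tree's Euler tour as a balanced BST keyed by tour position. On 26561 vertices: link concatenates two tours via O(1) splits/joins of size <= 2*26561 (O(log n)); cut splits the tour at the two occurrences of the edge (O(log n)); connected compares BST roots (O(log n) to find the root). All O(log n) amortized.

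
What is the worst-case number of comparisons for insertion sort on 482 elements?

Insertion sort on reverse-sorted input: 1 + 2 + ... + (482-1) = 115921 comparisons.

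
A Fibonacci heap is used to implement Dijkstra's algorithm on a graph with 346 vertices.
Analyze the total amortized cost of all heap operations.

Dijkstra performs 346 insert, 346 extract-min, and at most E decrease-key operations. With Fibonacci heap: insert O(1) amortized, extract-min O(log n) amortized, decrease-key O(1) amortized. Total with n = 346: O(n * 1 + n * log n + E * 1) = O(n log n + E).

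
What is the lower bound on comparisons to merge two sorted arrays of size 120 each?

To merge two sorted arrays of size 120, we need at least 239 comparisons in the worst case. An adversary can force every element to be compared.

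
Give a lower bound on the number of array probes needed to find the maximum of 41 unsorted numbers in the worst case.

Adversary: any unprobed cell could hold a value larger than everything seen so far. If fewer than 41 cells are probed, the adversary places the max in an unprobed cell. So all 41 cells must be examined; together with 41-1 comparisons this is tight.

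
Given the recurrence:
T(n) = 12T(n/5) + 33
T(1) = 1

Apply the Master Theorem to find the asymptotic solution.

a=12, b=5, f(n)=33. log_5(12) = 1.544. Case 1 of Master Theorem: T(n) = O(n^1.544).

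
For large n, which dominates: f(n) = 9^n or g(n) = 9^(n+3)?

f(n) = 9^n and g(n) = 9^(n+3) are Theta of each other: 9^(n+3) = 9^3 * 9^n = Theta(9^n).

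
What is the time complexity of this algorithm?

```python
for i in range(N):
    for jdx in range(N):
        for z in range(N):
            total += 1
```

Time complexity: O(n^3).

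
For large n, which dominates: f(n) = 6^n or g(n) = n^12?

f(n) = 6^n grows faster: any exponential with base > 1 dominates every polynomial.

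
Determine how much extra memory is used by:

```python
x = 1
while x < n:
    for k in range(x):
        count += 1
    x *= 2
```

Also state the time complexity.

Space complexity: O(1).
Only a constant amount of auxiliary storage is used; nothing grows with n.
Time complexity: O(n).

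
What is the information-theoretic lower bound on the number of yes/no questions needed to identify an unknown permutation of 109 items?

There are 109! = 144385958320249358220488210246279753379312820313396029159834075622223337844983482099636001195615259277084033387619818092804737714758384244334160217374720000000000000000000000000 permutations. Each yes/no question gives at most 1 bit, so at least ceil(log_2(144385958320249358220488210246279753379312820313396029159834075622223337844983482099636001195615259277084033387619818092804737714758384244334160217374720000000000000000000000000)) = 586 questions are needed.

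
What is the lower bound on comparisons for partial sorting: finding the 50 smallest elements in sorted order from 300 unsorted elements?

Finding 50 smallest of 300 in sorted order: Omega(300) to identify the 50 smallest, plus Omega(50 log 50) to sort them. Total: Omega(n + k log k).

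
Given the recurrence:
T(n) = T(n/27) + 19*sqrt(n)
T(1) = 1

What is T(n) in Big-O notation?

Each level contributes sqrt(n/27^k). Geometric series with ratio 1/sqrt(27) < 1 sums to O(sqrt(n)).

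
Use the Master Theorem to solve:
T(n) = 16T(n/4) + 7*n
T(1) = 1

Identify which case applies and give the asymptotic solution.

a=16, b=4, f(n)=7*n.
log_4(16) = 2 > 1.
Since f(n) = O(n^1) is polynomially smaller than n^2, Case 1 applies.
T(n) = Theta(n^2).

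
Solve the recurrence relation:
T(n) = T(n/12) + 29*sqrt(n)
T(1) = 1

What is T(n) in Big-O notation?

Each level contributes sqrt(n/12^k). Geometric series with ratio 1/sqrt(12) < 1 sums to O(sqrt(n)).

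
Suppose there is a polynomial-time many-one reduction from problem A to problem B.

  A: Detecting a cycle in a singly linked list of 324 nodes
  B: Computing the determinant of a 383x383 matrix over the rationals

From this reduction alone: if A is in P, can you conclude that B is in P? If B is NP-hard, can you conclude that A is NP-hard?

A poly-time reduction A <=_p B transfers tractability DOWN (B easy => A easy) and hardness UP (A hard => B hard), not the reverse.
From A in P, the reduction alone does NOT give B in P: any problem in P trivially reduces to SAT, yet SAT is not known to be in P.
From B NP-hard, the reduction alone does NOT give A NP-hard: again, easy problems reduce to hard ones.
(Here in fact A is P and B is P.)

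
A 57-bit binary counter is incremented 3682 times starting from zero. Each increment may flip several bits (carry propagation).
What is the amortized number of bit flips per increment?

Bit i flips on every 2^i-th increment, so over 3682 increments bit i flips floor(3682/2^i) times. Summing over i: total flips < 2 * 3682. Amortized: < 2 = O(1) per increment.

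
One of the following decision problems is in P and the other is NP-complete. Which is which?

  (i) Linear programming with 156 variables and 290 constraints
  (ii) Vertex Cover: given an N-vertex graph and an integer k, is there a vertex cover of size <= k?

(i) is P: the ellipsoid and interior-point methods run in polynomial time.
(ii) is NP-complete: one of Karp's 21 NP-complete problems (with k part of the input; for any fixed constant k it is in P).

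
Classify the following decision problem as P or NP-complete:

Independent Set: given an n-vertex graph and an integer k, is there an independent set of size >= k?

This problem is NP-complete: complement of Clique (with k part of the input).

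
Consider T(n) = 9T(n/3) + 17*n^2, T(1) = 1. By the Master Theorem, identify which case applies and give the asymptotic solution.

a=9, b=3, f(n)=17*n^2.
log_3(9) = 2, so n^(log_b(a)) = n^2.
f(n) = Theta(n^2), so Case 2 applies.
T(n) = Theta(n^2 log n).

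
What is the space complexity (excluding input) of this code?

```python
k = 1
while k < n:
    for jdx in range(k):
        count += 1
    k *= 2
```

Space complexity: O(1).
Only a constant amount of auxiliary storage is used; nothing grows with n.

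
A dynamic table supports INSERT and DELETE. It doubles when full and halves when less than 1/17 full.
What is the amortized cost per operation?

Using potential function Phi = |2*num_items - table_size| when load > 1/2, and Phi = table_size/2 - num_items otherwise. The gap of 1/17 vs 1/2 for shrinking prevents thrashing. Both insert and delete have O(1) amortized cost.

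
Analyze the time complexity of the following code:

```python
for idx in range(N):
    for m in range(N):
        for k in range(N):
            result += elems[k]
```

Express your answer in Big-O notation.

Time complexity: O(n^3).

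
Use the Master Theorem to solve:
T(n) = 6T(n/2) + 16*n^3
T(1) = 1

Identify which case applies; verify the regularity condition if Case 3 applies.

a=6, b=2, f(n)=16*n^3.
log_2(6) = 2.585 < 3.
f(n) = Omega(n^(2.585+epsilon)) for some epsilon > 0, so Case 3 is the candidate.
Regularity: a*f(n/b) = 6*16*(n/2)^3 = (6/8)*16*n^3 <= c*f(n) with c = 6/8 < 1. Satisfied.
Case 3: T(n) = Theta(n^3).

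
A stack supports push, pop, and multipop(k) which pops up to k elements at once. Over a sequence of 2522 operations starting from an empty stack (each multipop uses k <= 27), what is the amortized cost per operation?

Each element is pushed exactly once and popped at most once (whether by pop or as part of a multipop). So the total number of individual pops over the whole sequence is at most the number of pushes, which is at most 2522. Total work <= 2 * 2522, hence O(1) amortized per operation.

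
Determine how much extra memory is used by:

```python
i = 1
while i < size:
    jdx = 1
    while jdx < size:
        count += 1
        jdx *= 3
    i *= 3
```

Space complexity: O(1).
Only a constant amount of auxiliary storage is used; nothing grows with n.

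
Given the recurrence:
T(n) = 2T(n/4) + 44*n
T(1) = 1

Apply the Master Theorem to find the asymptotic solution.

a=2, b=4, f(n)=44*n. log_4(2) = 0.5 < 1. Case 3: T(n) = O(n).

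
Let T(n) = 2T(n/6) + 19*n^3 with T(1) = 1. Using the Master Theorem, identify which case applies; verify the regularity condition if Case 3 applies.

a=2, b=6, f(n)=19*n^3.
log_6(2) = 0.3869 < 3.
f(n) = Omega(n^(0.3869+epsilon)) for some epsilon > 0, so Case 3 is the candidate.
Regularity: a*f(n/b) = 2*19*(n/6)^3 = (2/216)*19*n^3 <= c*f(n) with c = 2/216 < 1. Satisfied.
Case 3: T(n) = Theta(n^3).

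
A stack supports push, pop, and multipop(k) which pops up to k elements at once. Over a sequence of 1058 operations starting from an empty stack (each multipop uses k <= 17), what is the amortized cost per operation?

Each element is pushed exactly once and popped at most once (whether by pop or as part of a multipop). So the total number of individual pops over the whole sequence is at most the number of pushes, which is at most 1058. Total work <= 2 * 1058, hence O(1) amortized per operation.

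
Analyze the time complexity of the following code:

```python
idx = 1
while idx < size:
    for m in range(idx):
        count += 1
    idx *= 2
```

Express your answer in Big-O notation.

Time complexity: O(n).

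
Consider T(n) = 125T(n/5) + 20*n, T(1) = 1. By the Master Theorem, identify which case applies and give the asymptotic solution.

a=125, b=5, f(n)=20*n.
log_5(125) = 3 > 1.
Since f(n) = O(n^1) is polynomially smaller than n^3, Case 1 applies.
T(n) = Theta(n^3).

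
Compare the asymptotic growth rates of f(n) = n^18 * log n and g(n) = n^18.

f(n) = n^18 * log n grows faster: extra log n factor -> infinity.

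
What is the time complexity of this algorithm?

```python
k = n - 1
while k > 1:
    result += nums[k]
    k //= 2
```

Time complexity: O(log n).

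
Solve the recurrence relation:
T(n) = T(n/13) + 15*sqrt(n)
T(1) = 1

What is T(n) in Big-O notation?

Each level contributes sqrt(n/13^k). Geometric series with ratio 1/sqrt(13) < 1 sums to O(sqrt(n)).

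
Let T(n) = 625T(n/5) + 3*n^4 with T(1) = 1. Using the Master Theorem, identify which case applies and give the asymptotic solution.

a=625, b=5, f(n)=3*n^4.
log_5(625) = 4, so n^(log_b(a)) = n^4.
f(n) = Theta(n^4), so Case 2 applies.
T(n) = Theta(n^4 log n).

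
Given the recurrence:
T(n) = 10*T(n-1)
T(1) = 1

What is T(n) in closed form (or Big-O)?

Each step multiplies by 10. T(n) = T(1)*10^(n-1) = 10^(n-1).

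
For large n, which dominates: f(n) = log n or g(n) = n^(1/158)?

g(n) = n^(1/158) grows faster: any positive power of n dominates log n.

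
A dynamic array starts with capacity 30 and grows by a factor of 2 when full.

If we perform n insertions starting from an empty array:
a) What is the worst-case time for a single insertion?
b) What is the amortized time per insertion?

(a) Worst-case single insertion: O(n) -- when the array is full at capacity c, the resize copies all c elements, and c can be Theta(n).
(b) Resizes happen at sizes 30, 60, 120, ... Total copy cost for n insertions: 30 + 60 + ... = O(n) (geometric series with ratio 1/2). Amortized cost per insertion: O(n)/n = O(1).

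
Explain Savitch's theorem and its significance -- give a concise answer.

Savitch's theorem states that NSPACE(f(n)) is contained in DSPACE(f(n)^2) for f(n) >= log n. In particular, NPSPACE = PSPACE, meaning nondeterminism does not significantly help for space-bounded computation. This contrasts with time, where we do not know if P = NP.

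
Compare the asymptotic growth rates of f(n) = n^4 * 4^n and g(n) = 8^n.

g(n) = 8^n grows faster: 8^n / (n^4 4^n) = (8/4)^n / n^4 -> infinity since 8/4 > 1.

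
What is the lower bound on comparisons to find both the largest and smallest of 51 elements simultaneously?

Pair elements first (floor(51/2) comparisons), then find max among winners and min among losers. Total: ceil(3*51/2) - 2 = 75 comparisons.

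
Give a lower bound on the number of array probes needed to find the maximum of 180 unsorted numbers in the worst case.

Adversary: any unprobed cell could hold a value larger than everything seen so far. If fewer than 180 cells are probed, the adversary places the max in an unprobed cell. So all 180 cells must be examined; together with 180-1 comparisons this is tight.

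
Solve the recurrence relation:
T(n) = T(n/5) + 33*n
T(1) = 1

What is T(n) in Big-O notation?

Geometric series: 33*n*(1 + 1/5 + 1/5^2 + ...) = O(n). T(n) = O(n).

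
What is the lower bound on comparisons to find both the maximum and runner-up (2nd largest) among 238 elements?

Lower bound: finding the max needs 238-1 comparisons. By an adversary weight-doubling argument, the maximum element must personally win at least ceil(log_2(238)) = 8 comparisons in any correct algorithm. The 2nd largest is among those 8 direct losers, and distinguishing it requires 8-1 more comparisons. Total >= 238-1 + 8-1 = 244. A balanced tournament achieves this bound exactly.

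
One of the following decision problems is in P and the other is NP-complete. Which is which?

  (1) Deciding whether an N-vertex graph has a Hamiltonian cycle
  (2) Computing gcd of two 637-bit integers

(1) is NP-complete: one of Karp's 21 NP-complete problems.
(2) is P: the Euclidean algorithm runs in polynomial time in the bit-length.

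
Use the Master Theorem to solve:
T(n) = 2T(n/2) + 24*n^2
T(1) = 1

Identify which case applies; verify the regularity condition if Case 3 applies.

a=2, b=2, f(n)=24*n^2.
log_2(2) = 1 < 2.
f(n) = Omega(n^(1+epsilon)) for some epsilon > 0, so Case 3 is the candidate.
Regularity: a*f(n/b) = 2*24*(n/2)^2 = (2/4)*24*n^2 <= c*f(n) with c = 2/4 < 1. Satisfied.
Case 3: T(n) = Theta(n^2).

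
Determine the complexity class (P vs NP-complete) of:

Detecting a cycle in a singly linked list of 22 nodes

This problem is in P: Floyd's tortoise-and-hare runs in O(n) time, O(1) space.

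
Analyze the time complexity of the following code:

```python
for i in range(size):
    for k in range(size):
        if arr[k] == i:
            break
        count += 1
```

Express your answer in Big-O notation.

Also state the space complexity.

Time complexity: O(n^2).
Space complexity: O(1).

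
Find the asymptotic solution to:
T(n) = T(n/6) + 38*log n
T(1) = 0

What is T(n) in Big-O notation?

Each of the log_6(n) levels adds O(log n). T(n) = O(log^2 n).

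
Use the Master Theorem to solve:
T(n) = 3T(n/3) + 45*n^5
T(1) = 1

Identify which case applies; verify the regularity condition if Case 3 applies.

a=3, b=3, f(n)=45*n^5.
log_3(3) = 1 < 5.
f(n) = Omega(n^(1+epsilon)) for some epsilon > 0, so Case 3 is the candidate.
Regularity: a*f(n/b) = 3*45*(n/3)^5 = (3/243)*45*n^5 <= c*f(n) with c = 3/243 < 1. Satisfied.
Case 3: T(n) = Theta(n^5).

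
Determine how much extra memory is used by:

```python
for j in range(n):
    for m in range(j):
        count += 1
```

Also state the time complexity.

Space complexity: O(1).
Only a constant amount of auxiliary storage is used; nothing grows with n.
Time complexity: O(n^2).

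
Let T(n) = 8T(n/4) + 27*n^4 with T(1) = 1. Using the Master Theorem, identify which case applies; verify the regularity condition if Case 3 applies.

a=8, b=4, f(n)=27*n^4.
log_4(8) = 1.5 < 4.
f(n) = Omega(n^(1.5+epsilon)) for some epsilon > 0, so Case 3 is the candidate.
Regularity: a*f(n/b) = 8*27*(n/4)^4 = (8/256)*27*n^4 <= c*f(n) with c = 8/256 < 1. Satisfied.
Case 3: T(n) = Theta(n^4).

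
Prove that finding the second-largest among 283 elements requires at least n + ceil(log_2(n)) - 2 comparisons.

Lower bound (adversary): identifying the maximum requires 283-1 comparisons (each eliminates one candidate). Assign weight 1 to each element; on each comparison the adversary lets the heavier side win and gives it the loser's weight. The max ends with weight 283, but each comparison it wins at most doubles its weight, so the max must win >= ceil(log_2(283)) = 9 comparisons. The second-largest is one of those 9 direct losers to the max, and identifying which one is largest needs >= 9-1 further comparisons. Total >= 283-1 + 9-1 = 290.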